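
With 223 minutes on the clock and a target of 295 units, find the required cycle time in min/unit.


Formula: CT = Available Time / Number of Units
CT = 223 min / 295 units
CT = 0.76 min/unit

0.76 min/unit


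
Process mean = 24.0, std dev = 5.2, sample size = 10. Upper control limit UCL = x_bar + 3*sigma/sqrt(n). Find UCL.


UCL = 24.0 + 3 * 5.2 / sqrt(10)

28.93


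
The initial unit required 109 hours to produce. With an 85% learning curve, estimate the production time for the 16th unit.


Formula: T_n = T_1 * (learning_rate)^(log2(n)) where learning_rate = rate/100
Doublings = log2(16) = 4
T_n = 109 * 0.85^4
T_n = 109 * 0.522 = 56.9 hours

56.9 hours


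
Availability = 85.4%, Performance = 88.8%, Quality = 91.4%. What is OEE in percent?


Formula: OEE = Availability * Performance * Quality / 10000
A * P = 85.4% * 88.8% / 100 = 75.84%
OEE = 75.84% * 91.4% / 100 = 69.3%

69.3%


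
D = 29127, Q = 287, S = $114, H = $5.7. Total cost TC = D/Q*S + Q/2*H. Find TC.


TC = 29127/287 * 114 + 287/2 * 5.7

$12387.56


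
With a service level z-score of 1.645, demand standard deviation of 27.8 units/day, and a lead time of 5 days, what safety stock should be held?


Formula: SS = z * sigma_d * sqrt(LT)
sqrt(LT) = sqrt(5) = 2.2361
SS = 1.645 * 27.8 * 2.2361
SS = 102.3 units

102.3 units


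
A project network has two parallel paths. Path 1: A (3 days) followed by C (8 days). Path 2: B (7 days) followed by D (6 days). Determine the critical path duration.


Path 1 = 3 + 8 = 11 days
Path 2 = 7 + 6 = 13 days
Duration = max(11, 13) = 13 days

13 days


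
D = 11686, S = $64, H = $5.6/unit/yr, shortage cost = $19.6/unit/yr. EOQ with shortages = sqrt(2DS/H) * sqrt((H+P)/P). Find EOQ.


Formula: EOQ* = sqrt(2DS/H) * sqrt((H+P)/P)
Base EOQ = sqrt(2*11686*64/5.6) = 516.83 units
Correction = sqrt((5.6+19.6)/19.6) = 1.13389
EOQ* = 516.83 * 1.13389 = 586.0 units

586.0 units


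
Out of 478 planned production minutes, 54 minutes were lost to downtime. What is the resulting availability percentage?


Formula: Availability = (Planned Time - Downtime) / Planned Time * 100
Uptime = 478 - 54 = 424 min
Availability = 424 / 478 * 100 = 88.7%

88.7%


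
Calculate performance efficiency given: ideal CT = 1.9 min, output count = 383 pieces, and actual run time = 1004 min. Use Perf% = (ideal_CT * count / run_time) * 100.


Formula: Performance = (Ideal CT * Total Count) / Run Time * 100
Ideal output time = 1.9 * 383 = 727.7 min
Performance = 727.7 / 1004 * 100 = 72.5%

72.5%


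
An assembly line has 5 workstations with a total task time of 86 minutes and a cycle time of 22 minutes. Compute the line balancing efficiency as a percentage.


Formula: Efficiency = Sum of Task Times / (N_stations * CT) * 100
Total station capacity = 5 stations * 22 min = 110 min
Efficiency = 86 / 110 * 100 = 78.2%

78.2%


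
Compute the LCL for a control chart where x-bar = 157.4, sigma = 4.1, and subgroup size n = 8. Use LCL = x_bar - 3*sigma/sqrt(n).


LCL = 157.4 - 3 * 4.1 / sqrt(8)

153.05


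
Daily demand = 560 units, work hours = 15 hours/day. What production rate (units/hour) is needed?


Formula: Production Rate = Daily Demand / Available Hours
Rate = 560 units/day / 15 hours/day
Rate = 37.3 units/hour

37.3 units/hour


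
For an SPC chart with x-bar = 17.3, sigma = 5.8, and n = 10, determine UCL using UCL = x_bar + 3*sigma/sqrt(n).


UCL = 17.3 + 3 * 5.8 / sqrt(10)

22.8


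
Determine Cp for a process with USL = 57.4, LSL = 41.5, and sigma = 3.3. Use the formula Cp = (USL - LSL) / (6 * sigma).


Cp = (57.4 - 41.5) / (6 * 3.3)

0.8


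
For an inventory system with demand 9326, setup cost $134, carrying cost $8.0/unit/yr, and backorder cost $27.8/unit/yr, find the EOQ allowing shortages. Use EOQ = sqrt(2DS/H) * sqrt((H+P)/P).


Formula: EOQ* = sqrt(2DS/H) * sqrt((H+P)/P)
Base EOQ = sqrt(2*9326*134/8.0) = 558.95 units
Correction = sqrt((8.0+27.8)/27.8) = 1.1348
EOQ* = 558.95 * 1.1348 = 634.3 units

634.3 units


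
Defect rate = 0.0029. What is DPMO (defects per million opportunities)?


DPMO = defect_rate * 1000000 = 0.0029 * 1000000

2900


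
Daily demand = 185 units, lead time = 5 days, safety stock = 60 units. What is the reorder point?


Formula: ROP = (Daily Demand * Lead Time) + Safety Stock
Demand during lead time = 185 * 5 = 925 units
ROP = 925 + 60 = 985 units

985 units


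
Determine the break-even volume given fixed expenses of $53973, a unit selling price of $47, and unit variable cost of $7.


Formula: BEQ = Fixed Costs / (Price - Variable Cost)
Contribution margin = $47 - $7 = $40/unit
BEQ = ceil($53973 / $40/unit) = ceil(1349.33) = 1350 units

1350 units


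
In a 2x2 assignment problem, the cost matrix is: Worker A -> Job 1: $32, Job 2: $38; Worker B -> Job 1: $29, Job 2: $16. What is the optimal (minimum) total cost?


Option 1: A->1 + B->2 = $32 + $16 = $48
Option 2: A->2 + B->1 = $38 + $29 = $67
Min cost = min($48, $67) = $48

$48


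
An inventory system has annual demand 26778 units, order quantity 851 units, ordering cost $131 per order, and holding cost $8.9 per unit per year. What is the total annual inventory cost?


TC = 26778/851 * 131 + 851/2 * 8.9

$7909.06


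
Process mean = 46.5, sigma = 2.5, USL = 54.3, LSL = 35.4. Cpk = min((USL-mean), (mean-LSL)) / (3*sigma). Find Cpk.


Cpu = (54.3 - 46.5) / (3 * 2.5) = 1.04
Cpl = (46.5 - 35.4) / (3 * 2.5) = 1.48
Cpk = min(1.04, 1.48) = 1.04

1.04


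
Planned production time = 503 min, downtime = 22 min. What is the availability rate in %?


Formula: Availability = (Planned Time - Downtime) / Planned Time * 100
Uptime = 503 - 22 = 481 min
Availability = 481 / 503 * 100 = 95.6%

95.6%


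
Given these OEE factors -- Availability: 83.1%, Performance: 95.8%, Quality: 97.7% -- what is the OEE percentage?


Formula: OEE = Availability * Performance * Quality / 10000
A * P = 83.1% * 95.8% / 100 = 79.61%
OEE = 79.61% * 97.7% / 100 = 77.8%

77.8%


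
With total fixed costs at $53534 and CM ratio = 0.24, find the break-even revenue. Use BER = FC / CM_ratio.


Formula: BER = Fixed Costs / Contribution Margin Ratio
BER = $53534 / 0.24
BER = $223058.33 (to the nearest cent)

$223058.33


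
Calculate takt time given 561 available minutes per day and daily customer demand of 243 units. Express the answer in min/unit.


Formula: Takt Time = Available Production Time / Customer Demand
Takt = 561 min/day / 243 units/day
Takt = 2.31 min/unit

2.31 min/unit


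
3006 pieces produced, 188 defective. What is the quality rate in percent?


Formula: Quality Rate = Good Pieces / Total Pieces * 100
Good pieces = 3006 - 188 = 2818
QR = 2818 / 3006 * 100 = 93.7%

93.7%


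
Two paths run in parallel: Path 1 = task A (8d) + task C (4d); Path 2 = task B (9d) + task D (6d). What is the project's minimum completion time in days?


Path 1 = 8 + 4 = 12 days
Path 2 = 9 + 6 = 15 days
Duration = max(12, 15) = 15 days

15 days


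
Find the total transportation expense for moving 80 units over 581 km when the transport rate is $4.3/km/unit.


TC = dist * cost * units = 581 * 4.3 * 80 = $199864.00

$199864.00


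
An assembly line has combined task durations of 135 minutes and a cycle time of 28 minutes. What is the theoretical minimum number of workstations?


Formula: N_min = ceil(Sum of Task Times / Cycle Time)
N_min = ceil(135 min / 28 min) = ceil(4.8214)
N_min = 5 stations

5


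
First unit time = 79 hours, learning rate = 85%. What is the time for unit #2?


Formula: T_n = T_1 * (learning_rate)^(log2(n)) where learning_rate = rate/100
Doublings = log2(2) = 1
T_n = 79 * 0.85^1
T_n = 79 * 0.85 = 67.2 hours

67.2 hours


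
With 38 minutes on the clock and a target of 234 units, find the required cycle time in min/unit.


Formula: CT = Available Time / Number of Units
CT = 38 min / 234 units
CT = 0.16 min/unit

0.16 min/unit


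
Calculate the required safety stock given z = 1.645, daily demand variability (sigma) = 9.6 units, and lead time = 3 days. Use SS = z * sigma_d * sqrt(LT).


Formula: SS = z * sigma_d * sqrt(LT)
sqrt(LT) = sqrt(3) = 1.7321
SS = 1.645 * 9.6 * 1.7321
SS = 27.4 units

27.4 units


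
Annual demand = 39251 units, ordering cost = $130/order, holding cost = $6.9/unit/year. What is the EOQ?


Formula: EOQ = sqrt(2 * D * S / H)
Numerator: 2 * 39251 * 130 = 10205260
2DS/H = 10205260 / 6.9 = 1479023.2
EOQ = sqrt(1479023.2) = 1216.2 units

1216.2 units


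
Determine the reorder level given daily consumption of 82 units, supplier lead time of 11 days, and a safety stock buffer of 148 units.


Formula: ROP = (Daily Demand * Lead Time) + Safety Stock
Demand during lead time = 82 * 11 = 902 units
ROP = 902 + 148 = 1050 units

1050 units


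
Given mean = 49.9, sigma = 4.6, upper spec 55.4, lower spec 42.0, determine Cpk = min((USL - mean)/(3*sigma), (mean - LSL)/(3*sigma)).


Cpu = (55.4 - 49.9) / (3 * 4.6) = 0.4
Cpl = (49.9 - 42.0) / (3 * 4.6) = 0.57
Cpk = min(0.4, 0.57) = 0.4

0.4


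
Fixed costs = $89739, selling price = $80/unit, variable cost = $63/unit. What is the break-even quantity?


Formula: BEQ = Fixed Costs / (Price - Variable Cost)
Contribution margin = $80 - $63 = $17/unit
BEQ = ceil($89739 / $17/unit) = ceil(5278.76) = 5279 units

5279 units


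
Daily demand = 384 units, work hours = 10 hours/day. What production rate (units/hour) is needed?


Formula: Production Rate = Daily Demand / Available Hours
Rate = 384 units/day / 10 hours/day
Rate = 38.4 units/hour

38.4 units/hour


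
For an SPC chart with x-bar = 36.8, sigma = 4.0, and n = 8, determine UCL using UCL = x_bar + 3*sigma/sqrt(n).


UCL = 36.8 + 3 * 4.0 / sqrt(8)

41.04


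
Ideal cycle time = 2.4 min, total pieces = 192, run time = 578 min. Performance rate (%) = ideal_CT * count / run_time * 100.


Formula: Performance = (Ideal CT * Total Count) / Run Time * 100
Ideal output time = 2.4 * 192 = 460.8 min
Performance = 460.8 / 578 * 100 = 79.7%

79.7%


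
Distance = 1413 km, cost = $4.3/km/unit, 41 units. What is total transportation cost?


TC = dist * cost * units = 1413 * 4.3 * 41 = $249111.90

$249111.90


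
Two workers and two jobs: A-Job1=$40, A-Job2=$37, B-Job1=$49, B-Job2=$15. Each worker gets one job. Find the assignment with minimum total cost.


Option 1: A->1 + B->2 = $40 + $15 = $55
Option 2: A->2 + B->1 = $37 + $49 = $86
Min cost = min($55, $86) = $55

$55


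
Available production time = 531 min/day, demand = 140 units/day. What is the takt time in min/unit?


Formula: Takt Time = Available Production Time / Customer Demand
Takt = 531 min/day / 140 units/day
Takt = 3.79 min/unit

3.79 min/unit


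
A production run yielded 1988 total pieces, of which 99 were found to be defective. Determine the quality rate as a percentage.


Formula: Quality Rate = Good Pieces / Total Pieces * 100
Good pieces = 1988 - 99 = 1889
QR = 1889 / 1988 * 100 = 95.0%

95.0%


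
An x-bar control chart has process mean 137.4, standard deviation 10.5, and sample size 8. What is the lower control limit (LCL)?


LCL = 137.4 - 3 * 10.5 / sqrt(8)

126.26


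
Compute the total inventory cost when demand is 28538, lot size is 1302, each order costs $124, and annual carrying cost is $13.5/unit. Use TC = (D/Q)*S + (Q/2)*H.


TC = 28538/1302 * 124 + 1302/2 * 13.5

$11506.40


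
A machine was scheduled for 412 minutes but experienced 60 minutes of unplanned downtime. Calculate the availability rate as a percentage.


Formula: Availability = (Planned Time - Downtime) / Planned Time * 100
Uptime = 412 - 60 = 352 min
Availability = 352 / 412 * 100 = 85.4%

85.4%


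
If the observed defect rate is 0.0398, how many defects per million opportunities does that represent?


DPMO = defect_rate * 1000000 = 0.0398 * 1000000

39800


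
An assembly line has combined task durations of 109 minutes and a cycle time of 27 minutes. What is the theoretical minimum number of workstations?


Formula: N_min = ceil(Sum of Task Times / Cycle Time)
N_min = ceil(109 min / 27 min) = ceil(4.037)
N_min = 5 stations

5


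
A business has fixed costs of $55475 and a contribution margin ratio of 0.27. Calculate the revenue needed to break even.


Formula: BER = Fixed Costs / Contribution Margin Ratio
BER = $55475 / 0.27
BER = $205462.96 (to the nearest cent)

$205462.96


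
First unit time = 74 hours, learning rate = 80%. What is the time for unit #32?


Formula: T_n = T_1 * (learning_rate)^(log2(n)) where learning_rate = rate/100
Doublings = log2(32) = 5
T_n = 74 * 0.8^5
T_n = 74 * 0.3277 = 24.2 hours

24.2 hours


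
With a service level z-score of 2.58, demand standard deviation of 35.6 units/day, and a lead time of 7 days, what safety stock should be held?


Formula: SS = z * sigma_d * sqrt(LT)
sqrt(LT) = sqrt(7) = 2.6458
SS = 2.58 * 35.6 * 2.6458
SS = 243.0 units

243.0 units


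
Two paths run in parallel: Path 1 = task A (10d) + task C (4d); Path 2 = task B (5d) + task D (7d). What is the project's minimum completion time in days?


Path 1 = 10 + 4 = 14 days
Path 2 = 5 + 7 = 12 days
Duration = max(14, 12) = 14 days

14 days


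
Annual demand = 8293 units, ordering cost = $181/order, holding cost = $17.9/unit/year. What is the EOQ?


Formula: EOQ = sqrt(2 * D * S / H)
Numerator: 2 * 8293 * 181 = 3002066
2DS/H = 3002066 / 17.9 = 167713.2
EOQ = sqrt(167713.2) = 409.5 units

409.5 units


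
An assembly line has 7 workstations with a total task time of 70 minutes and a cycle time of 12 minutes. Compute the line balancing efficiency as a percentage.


Formula: Efficiency = Sum of Task Times / (N_stations * CT) * 100
Total station capacity = 7 stations * 12 min = 84 min
Efficiency = 70 / 84 * 100 = 83.3%

83.3%


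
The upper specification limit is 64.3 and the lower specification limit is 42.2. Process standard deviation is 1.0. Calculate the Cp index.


Cp = (64.3 - 42.2) / (6 * 1.0)

3.68


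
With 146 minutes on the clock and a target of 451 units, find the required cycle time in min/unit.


Formula: CT = Available Time / Number of Units
CT = 146 min / 451 units
CT = 0.32 min/unit

0.32 min/unit


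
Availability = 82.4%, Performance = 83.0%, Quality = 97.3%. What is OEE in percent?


Formula: OEE = Availability * Performance * Quality / 10000
A * P = 82.4% * 83.0% / 100 = 68.39%
OEE = 68.39% * 97.3% / 100 = 66.5%

66.5%


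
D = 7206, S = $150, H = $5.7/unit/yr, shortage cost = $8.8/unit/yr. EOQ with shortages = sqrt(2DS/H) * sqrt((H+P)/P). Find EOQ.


Formula: EOQ* = sqrt(2DS/H) * sqrt((H+P)/P)
Base EOQ = sqrt(2*7206*150/5.7) = 615.84 units
Correction = sqrt((5.7+8.8)/8.8) = 1.28364
EOQ* = 615.84 * 1.28364 = 790.5 units

790.5 units


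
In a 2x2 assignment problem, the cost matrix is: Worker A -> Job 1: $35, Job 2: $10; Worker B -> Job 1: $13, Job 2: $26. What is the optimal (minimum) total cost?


Option 1: A->1 + B->2 = $35 + $26 = $61
Option 2: A->2 + B->1 = $10 + $13 = $23
Min cost = min($61, $23) = $23

$23


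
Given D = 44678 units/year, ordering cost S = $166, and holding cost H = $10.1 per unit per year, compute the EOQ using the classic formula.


Formula: EOQ = sqrt(2 * D * S / H)
Numerator: 2 * 44678 * 166 = 14833096
2DS/H = 14833096 / 10.1 = 1468623.4
EOQ = sqrt(1468623.4) = 1211.9 units

1211.9 units


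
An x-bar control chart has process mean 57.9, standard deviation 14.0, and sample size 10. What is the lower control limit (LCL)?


LCL = 57.9 - 3 * 14.0 / sqrt(10)

44.62


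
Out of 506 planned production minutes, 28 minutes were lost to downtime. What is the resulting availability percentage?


Formula: Availability = (Planned Time - Downtime) / Planned Time * 100
Uptime = 506 - 28 = 478 min
Availability = 478 / 506 * 100 = 94.5%

94.5%


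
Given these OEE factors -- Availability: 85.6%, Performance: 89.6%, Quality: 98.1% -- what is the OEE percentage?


Formula: OEE = Availability * Performance * Quality / 10000
A * P = 85.6% * 89.6% / 100 = 76.7%
OEE = 76.7% * 98.1% / 100 = 75.2%

75.2%


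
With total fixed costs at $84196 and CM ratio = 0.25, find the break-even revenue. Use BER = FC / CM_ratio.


Formula: BER = Fixed Costs / Contribution Margin Ratio
BER = $84196 / 0.25
BER = $336784.00 (to the nearest cent)

$336784.00


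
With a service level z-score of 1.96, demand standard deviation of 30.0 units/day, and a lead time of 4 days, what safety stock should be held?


Formula: SS = z * sigma_d * sqrt(LT)
sqrt(LT) = sqrt(4) = 2.0
SS = 1.96 * 30.0 * 2.0
SS = 117.6 units

117.6 units


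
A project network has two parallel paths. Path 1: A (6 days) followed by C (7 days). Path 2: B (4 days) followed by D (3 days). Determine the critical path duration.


Path 1 = 6 + 7 = 13 days
Path 2 = 4 + 3 = 7 days
Duration = max(13, 7) = 13 days

13 days


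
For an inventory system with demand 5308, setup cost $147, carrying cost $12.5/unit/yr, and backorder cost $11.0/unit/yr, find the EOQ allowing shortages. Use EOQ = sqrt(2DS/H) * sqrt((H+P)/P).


Formula: EOQ* = sqrt(2DS/H) * sqrt((H+P)/P)
Base EOQ = sqrt(2*5308*147/12.5) = 353.33 units
Correction = sqrt((12.5+11.0)/11.0) = 1.46163
EOQ* = 353.33 * 1.46163 = 516.4 units

516.4 units


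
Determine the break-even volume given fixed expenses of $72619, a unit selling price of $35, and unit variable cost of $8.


Formula: BEQ = Fixed Costs / (Price - Variable Cost)
Contribution margin = $35 - $8 = $27/unit
BEQ = ceil($72619 / $27/unit) = ceil(2689.59) = 2690 units

2690 units


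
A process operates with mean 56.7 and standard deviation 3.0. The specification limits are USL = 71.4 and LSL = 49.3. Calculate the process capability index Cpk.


Cpu = (71.4 - 56.7) / (3 * 3.0) = 1.63
Cpl = (56.7 - 49.3) / (3 * 3.0) = 0.82
Cpk = min(1.63, 0.82) = 0.82

0.82


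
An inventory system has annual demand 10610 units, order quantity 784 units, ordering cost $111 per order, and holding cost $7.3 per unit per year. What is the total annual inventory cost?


TC = 10610/784 * 111 + 784/2 * 7.3

$4363.78


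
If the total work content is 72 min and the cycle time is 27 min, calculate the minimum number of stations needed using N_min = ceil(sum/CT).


Formula: N_min = ceil(Sum of Task Times / Cycle Time)
N_min = ceil(72 min / 27 min) = ceil(2.6667)
N_min = 3 stations

3


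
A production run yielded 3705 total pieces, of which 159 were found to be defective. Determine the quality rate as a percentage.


Formula: Quality Rate = Good Pieces / Total Pieces * 100
Good pieces = 3705 - 159 = 3546
QR = 3546 / 3705 * 100 = 95.7%

95.7%


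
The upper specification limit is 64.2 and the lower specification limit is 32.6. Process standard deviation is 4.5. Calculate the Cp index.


Cp = (64.2 - 32.6) / (6 * 4.5)

1.17


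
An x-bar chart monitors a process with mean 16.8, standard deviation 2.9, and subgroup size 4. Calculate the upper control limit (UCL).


UCL = 16.8 + 3 * 2.9 / sqrt(4)

21.15


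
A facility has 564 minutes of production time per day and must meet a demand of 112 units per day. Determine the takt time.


Formula: Takt Time = Available Production Time / Customer Demand
Takt = 564 min/day / 112 units/day
Takt = 5.04 min/unit

5.04 min/unit


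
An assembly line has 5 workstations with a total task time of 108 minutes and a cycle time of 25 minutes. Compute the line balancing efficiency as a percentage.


Formula: Efficiency = Sum of Task Times / (N_stations * CT) * 100
Total station capacity = 5 stations * 25 min = 125 min
Efficiency = 108 / 125 * 100 = 86.4%

86.4%


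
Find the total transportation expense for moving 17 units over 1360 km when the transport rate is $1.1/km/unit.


TC = dist * cost * units = 1360 * 1.1 * 17 = $25432.00

$25432.00


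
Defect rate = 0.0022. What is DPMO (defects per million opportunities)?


DPMO = defect_rate * 1000000 = 0.0022 * 1000000

2200


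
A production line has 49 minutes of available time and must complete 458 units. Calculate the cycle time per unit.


Formula: CT = Available Time / Number of Units
CT = 49 min / 458 units
CT = 0.11 min/unit

0.11 min/unit


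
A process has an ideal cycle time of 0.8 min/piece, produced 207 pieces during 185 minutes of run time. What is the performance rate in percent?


Formula: Performance = (Ideal CT * Total Count) / Run Time * 100
Ideal output time = 0.8 * 207 = 165.6 min
Performance = 165.6 / 185 * 100 = 89.5%

89.5%


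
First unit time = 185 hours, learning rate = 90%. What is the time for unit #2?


Formula: T_n = T_1 * (learning_rate)^(log2(n)) where learning_rate = rate/100
Doublings = log2(2) = 1
T_n = 185 * 0.9^1
T_n = 185 * 0.9 = 166.5 hours

166.5 hours


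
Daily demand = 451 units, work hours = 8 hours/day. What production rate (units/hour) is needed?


Formula: Production Rate = Daily Demand / Available Hours
Rate = 451 units/day / 8 hours/day
Rate = 56.4 units/hour

56.4 units/hour


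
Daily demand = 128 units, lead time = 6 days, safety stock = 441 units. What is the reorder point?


Formula: ROP = (Daily Demand * Lead Time) + Safety Stock
Demand during lead time = 128 * 6 = 768 units
ROP = 768 + 441 = 1209 units

1209 units


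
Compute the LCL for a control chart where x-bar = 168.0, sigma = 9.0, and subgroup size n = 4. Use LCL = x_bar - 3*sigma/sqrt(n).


LCL = 168.0 - 3 * 9.0 / sqrt(4)

154.5


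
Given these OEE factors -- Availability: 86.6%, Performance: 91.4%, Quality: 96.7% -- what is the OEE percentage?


Formula: OEE = Availability * Performance * Quality / 10000
A * P = 86.6% * 91.4% / 100 = 79.15%
OEE = 79.15% * 96.7% / 100 = 76.5%

76.5%


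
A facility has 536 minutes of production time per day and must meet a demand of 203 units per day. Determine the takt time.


Formula: Takt Time = Available Production Time / Customer Demand
Takt = 536 min/day / 203 units/day
Takt = 2.64 min/unit

2.64 min/unit


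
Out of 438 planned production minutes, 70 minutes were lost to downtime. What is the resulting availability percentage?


Formula: Availability = (Planned Time - Downtime) / Planned Time * 100
Uptime = 438 - 70 = 368 min
Availability = 368 / 438 * 100 = 84.0%

84.0%


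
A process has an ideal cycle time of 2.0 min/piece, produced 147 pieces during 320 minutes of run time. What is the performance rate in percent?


Formula: Performance = (Ideal CT * Total Count) / Run Time * 100
Ideal output time = 2.0 * 147 = 294.0 min
Performance = 294.0 / 320 * 100 = 91.9%

91.9%


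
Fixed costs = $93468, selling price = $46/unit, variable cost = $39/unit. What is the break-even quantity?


Formula: BEQ = Fixed Costs / (Price - Variable Cost)
Contribution margin = $46 - $39 = $7/unit
BEQ = ceil($93468 / $7/unit) = ceil(13352.57) = 13353 units

13353 units


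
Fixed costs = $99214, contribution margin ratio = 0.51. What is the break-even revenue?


Formula: BER = Fixed Costs / Contribution Margin Ratio
BER = $99214 / 0.51
BER = $194537.25 (to the nearest cent)

$194537.25


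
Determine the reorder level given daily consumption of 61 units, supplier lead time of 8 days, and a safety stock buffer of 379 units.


Formula: ROP = (Daily Demand * Lead Time) + Safety Stock
Demand during lead time = 61 * 8 = 488 units
ROP = 488 + 379 = 867 units

867 units


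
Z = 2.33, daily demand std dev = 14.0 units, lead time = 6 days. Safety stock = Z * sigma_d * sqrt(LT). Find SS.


Formula: SS = z * sigma_d * sqrt(LT)
sqrt(LT) = sqrt(6) = 2.4495
SS = 2.33 * 14.0 * 2.4495
SS = 79.9 units

79.9 units


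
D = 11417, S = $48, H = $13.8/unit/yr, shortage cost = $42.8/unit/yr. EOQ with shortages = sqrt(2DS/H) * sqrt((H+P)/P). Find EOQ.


Formula: EOQ* = sqrt(2DS/H) * sqrt((H+P)/P)
Base EOQ = sqrt(2*11417*48/13.8) = 281.82 units
Correction = sqrt((13.8+42.8)/42.8) = 1.14997
EOQ* = 281.82 * 1.14997 = 324.1 units

324.1 units


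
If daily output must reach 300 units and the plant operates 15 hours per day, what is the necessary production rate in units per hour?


Formula: Production Rate = Daily Demand / Available Hours
Rate = 300 units/day / 15 hours/day
Rate = 20.0 units/hour

20.0 units/hour


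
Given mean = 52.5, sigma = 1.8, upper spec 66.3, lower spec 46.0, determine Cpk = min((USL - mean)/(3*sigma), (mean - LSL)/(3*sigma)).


Cpu = (66.3 - 52.5) / (3 * 1.8) = 2.56
Cpl = (52.5 - 46.0) / (3 * 1.8) = 1.2
Cpk = min(2.56, 1.2) = 1.2

1.2


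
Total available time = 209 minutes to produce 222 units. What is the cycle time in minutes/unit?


Formula: CT = Available Time / Number of Units
CT = 209 min / 222 units
CT = 0.94 min/unit

0.94 min/unit


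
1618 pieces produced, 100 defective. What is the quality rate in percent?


Formula: Quality Rate = Good Pieces / Total Pieces * 100
Good pieces = 1618 - 100 = 1518
QR = 1518 / 1618 * 100 = 93.8%

93.8%


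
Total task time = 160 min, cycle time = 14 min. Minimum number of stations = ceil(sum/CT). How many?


Formula: N_min = ceil(Sum of Task Times / Cycle Time)
N_min = ceil(160 min / 14 min) = ceil(11.4286)
N_min = 12 stations

12


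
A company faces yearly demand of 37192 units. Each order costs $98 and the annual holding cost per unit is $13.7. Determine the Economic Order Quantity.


Formula: EOQ = sqrt(2 * D * S / H)
Numerator: 2 * 37192 * 98 = 7289632
2DS/H = 7289632 / 13.7 = 532089.9
EOQ = sqrt(532089.9) = 729.4 units

729.4 units


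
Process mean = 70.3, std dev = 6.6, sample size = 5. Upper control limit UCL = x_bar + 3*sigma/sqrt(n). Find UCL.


UCL = 70.3 + 3 * 6.6 / sqrt(5)

79.15


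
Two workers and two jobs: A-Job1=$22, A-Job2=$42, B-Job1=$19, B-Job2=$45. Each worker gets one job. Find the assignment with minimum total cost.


Option 1: A->1 + B->2 = $22 + $45 = $67
Option 2: A->2 + B->1 = $42 + $19 = $61
Min cost = min($67, $61) = $61

$61


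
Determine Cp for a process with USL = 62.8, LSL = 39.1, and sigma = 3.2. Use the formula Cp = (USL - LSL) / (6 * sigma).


Cp = (62.8 - 39.1) / (6 * 3.2)

1.23


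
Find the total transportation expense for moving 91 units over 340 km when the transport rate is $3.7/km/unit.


TC = dist * cost * units = 340 * 3.7 * 91 = $114478.00

$114478.00


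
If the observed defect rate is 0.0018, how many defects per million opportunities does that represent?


DPMO = defect_rate * 1000000 = 0.0018 * 1000000

1800


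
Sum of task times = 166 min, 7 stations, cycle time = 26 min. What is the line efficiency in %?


Formula: Efficiency = Sum of Task Times / (N_stations * CT) * 100
Total station capacity = 7 stations * 26 min = 182 min
Efficiency = 166 / 182 * 100 = 91.2%

91.2%


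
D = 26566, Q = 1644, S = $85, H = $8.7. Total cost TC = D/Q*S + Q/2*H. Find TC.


TC = 26566/1644 * 85 + 1644/2 * 8.7

$8524.95


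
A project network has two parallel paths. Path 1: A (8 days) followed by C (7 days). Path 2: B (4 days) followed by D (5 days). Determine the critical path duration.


Path 1 = 8 + 7 = 15 days
Path 2 = 4 + 5 = 9 days
Duration = max(15, 9) = 15 days

15 days


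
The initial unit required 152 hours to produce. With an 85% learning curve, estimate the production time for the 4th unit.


Formula: T_n = T_1 * (learning_rate)^(log2(n)) where learning_rate = rate/100
Doublings = log2(4) = 2
T_n = 152 * 0.85^2
T_n = 152 * 0.7225 = 109.8 hours

109.8 hours


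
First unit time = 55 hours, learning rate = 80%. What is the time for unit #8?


Formula: T_n = T_1 * (learning_rate)^(log2(n)) where learning_rate = rate/100
Doublings = log2(8) = 3
T_n = 55 * 0.8^3
T_n = 55 * 0.512 = 28.2 hours

28.2 hours


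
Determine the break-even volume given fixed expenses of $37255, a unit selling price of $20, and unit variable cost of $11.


Formula: BEQ = Fixed Costs / (Price - Variable Cost)
Contribution margin = $20 - $11 = $9/unit
BEQ = ceil($37255 / $9/unit) = ceil(4139.44) = 4140 units

4140 units


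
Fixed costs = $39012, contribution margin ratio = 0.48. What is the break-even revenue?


Formula: BER = Fixed Costs / Contribution Margin Ratio
BER = $39012 / 0.48
BER = $81275.00 (to the nearest cent)

$81275.00


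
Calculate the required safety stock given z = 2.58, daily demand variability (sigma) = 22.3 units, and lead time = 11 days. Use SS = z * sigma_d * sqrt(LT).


Formula: SS = z * sigma_d * sqrt(LT)
sqrt(LT) = sqrt(11) = 3.3166
SS = 2.58 * 22.3 * 3.3166
SS = 190.8 units

190.8 units


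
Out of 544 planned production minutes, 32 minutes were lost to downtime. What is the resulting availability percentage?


Formula: Availability = (Planned Time - Downtime) / Planned Time * 100
Uptime = 544 - 32 = 512 min
Availability = 512 / 544 * 100 = 94.1%

94.1%


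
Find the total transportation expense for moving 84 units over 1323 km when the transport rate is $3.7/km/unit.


TC = dist * cost * units = 1323 * 3.7 * 84 = $411188.40

$411188.40


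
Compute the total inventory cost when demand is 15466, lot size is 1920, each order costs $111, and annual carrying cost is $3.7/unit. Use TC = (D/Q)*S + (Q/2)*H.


TC = 15466/1920 * 111 + 1920/2 * 3.7

$4446.13


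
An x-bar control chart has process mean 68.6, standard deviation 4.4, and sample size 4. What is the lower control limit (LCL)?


LCL = 68.6 - 3 * 4.4 / sqrt(4)

62.0


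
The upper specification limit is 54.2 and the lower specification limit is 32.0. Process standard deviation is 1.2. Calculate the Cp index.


Cp = (54.2 - 32.0) / (6 * 1.2)

3.08


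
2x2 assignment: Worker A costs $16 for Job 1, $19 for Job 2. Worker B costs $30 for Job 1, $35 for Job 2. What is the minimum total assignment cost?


Option 1: A->1 + B->2 = $16 + $35 = $51
Option 2: A->2 + B->1 = $19 + $30 = $49
Min cost = min($51, $49) = $49

$49


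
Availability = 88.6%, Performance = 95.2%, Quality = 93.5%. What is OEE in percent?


Formula: OEE = Availability * Performance * Quality / 10000
A * P = 88.6% * 95.2% / 100 = 84.35%
OEE = 84.35% * 93.5% / 100 = 78.9%

78.9%


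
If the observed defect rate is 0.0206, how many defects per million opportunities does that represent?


DPMO = defect_rate * 1000000 = 0.0206 * 1000000

20600


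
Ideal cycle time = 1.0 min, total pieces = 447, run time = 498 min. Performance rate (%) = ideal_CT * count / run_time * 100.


Formula: Performance = (Ideal CT * Total Count) / Run Time * 100
Ideal output time = 1.0 * 447 = 447.0 min
Performance = 447.0 / 498 * 100 = 89.8%

89.8%


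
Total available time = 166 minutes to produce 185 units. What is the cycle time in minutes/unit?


Formula: CT = Available Time / Number of Units
CT = 166 min / 185 units
CT = 0.9 min/unit

0.9 min/unit


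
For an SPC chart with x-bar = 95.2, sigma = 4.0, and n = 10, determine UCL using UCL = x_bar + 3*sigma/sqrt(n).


UCL = 95.2 + 3 * 4.0 / sqrt(10)

98.99


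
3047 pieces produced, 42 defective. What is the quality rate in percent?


Formula: Quality Rate = Good Pieces / Total Pieces * 100
Good pieces = 3047 - 42 = 3005
QR = 3005 / 3047 * 100 = 98.6%

98.6%


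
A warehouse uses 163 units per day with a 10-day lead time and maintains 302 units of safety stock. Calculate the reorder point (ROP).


Formula: ROP = (Daily Demand * Lead Time) + Safety Stock
Demand during lead time = 163 * 10 = 1630 units
ROP = 1630 + 302 = 1932 units

1932 units


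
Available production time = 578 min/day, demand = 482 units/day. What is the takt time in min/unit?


Formula: Takt Time = Available Production Time / Customer Demand
Takt = 578 min/day / 482 units/day
Takt = 1.2 min/unit

1.2 min/unit


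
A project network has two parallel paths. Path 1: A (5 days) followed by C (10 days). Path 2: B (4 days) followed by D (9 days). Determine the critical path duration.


Path 1 = 5 + 10 = 15 days
Path 2 = 4 + 9 = 13 days
Duration = max(15, 13) = 15 days

15 days


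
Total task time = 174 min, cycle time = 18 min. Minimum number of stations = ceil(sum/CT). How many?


Formula: N_min = ceil(Sum of Task Times / Cycle Time)
N_min = ceil(174 min / 18 min) = ceil(9.6667)
N_min = 10 stations

10


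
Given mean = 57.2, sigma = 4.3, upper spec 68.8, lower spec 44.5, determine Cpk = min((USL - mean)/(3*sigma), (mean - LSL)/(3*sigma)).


Cpu = (68.8 - 57.2) / (3 * 4.3) = 0.9
Cpl = (57.2 - 44.5) / (3 * 4.3) = 0.98
Cpk = min(0.9, 0.98) = 0.9

0.9


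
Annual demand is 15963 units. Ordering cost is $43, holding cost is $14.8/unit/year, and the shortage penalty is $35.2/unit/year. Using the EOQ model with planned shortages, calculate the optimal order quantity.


Formula: EOQ* = sqrt(2DS/H) * sqrt((H+P)/P)
Base EOQ = sqrt(2*15963*43/14.8) = 304.56 units
Correction = sqrt((14.8+35.2)/35.2) = 1.19183
EOQ* = 304.56 * 1.19183 = 363.0 units

363.0 units


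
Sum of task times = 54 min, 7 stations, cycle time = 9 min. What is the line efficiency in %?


Formula: Efficiency = Sum of Task Times / (N_stations * CT) * 100
Total station capacity = 7 stations * 9 min = 63 min
Efficiency = 54 / 63 * 100 = 85.7%

85.7%


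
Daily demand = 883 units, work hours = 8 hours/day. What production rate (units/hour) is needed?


Formula: Production Rate = Daily Demand / Available Hours
Rate = 883 units/day / 8 hours/day
Rate = 110.4 units/hour

110.4 units/hour


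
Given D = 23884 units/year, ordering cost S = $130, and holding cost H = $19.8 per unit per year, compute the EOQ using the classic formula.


Formula: EOQ = sqrt(2 * D * S / H)
Numerator: 2 * 23884 * 130 = 6209840
2DS/H = 6209840 / 19.8 = 313628.3
EOQ = sqrt(313628.3) = 560.0 units

560.0 units


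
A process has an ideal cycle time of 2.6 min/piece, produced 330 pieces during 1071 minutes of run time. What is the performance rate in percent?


Formula: Performance = (Ideal CT * Total Count) / Run Time * 100
Ideal output time = 2.6 * 330 = 858.0 min
Performance = 858.0 / 1071 * 100 = 80.1%

80.1%


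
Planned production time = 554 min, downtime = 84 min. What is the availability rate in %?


Formula: Availability = (Planned Time - Downtime) / Planned Time * 100
Uptime = 554 - 84 = 470 min
Availability = 470 / 554 * 100 = 84.8%

84.8%


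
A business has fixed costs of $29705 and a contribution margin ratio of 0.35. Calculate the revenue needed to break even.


Formula: BER = Fixed Costs / Contribution Margin Ratio
BER = $29705 / 0.35
BER = $84871.43 (to the nearest cent)

$84871.43


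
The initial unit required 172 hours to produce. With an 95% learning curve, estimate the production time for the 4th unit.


Formula: T_n = T_1 * (learning_rate)^(log2(n)) where learning_rate = rate/100
Doublings = log2(4) = 2
T_n = 172 * 0.95^2
T_n = 172 * 0.9025 = 155.2 hours

155.2 hours


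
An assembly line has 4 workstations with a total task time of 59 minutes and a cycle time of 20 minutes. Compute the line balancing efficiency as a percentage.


Formula: Efficiency = Sum of Task Times / (N_stations * CT) * 100
Total station capacity = 4 stations * 20 min = 80 min
Efficiency = 59 / 80 * 100 = 73.8%

73.8%


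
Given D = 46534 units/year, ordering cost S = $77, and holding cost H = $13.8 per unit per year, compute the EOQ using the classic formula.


Formula: EOQ = sqrt(2 * D * S / H)
Numerator: 2 * 46534 * 77 = 7166236
2DS/H = 7166236 / 13.8 = 519292.5
EOQ = sqrt(519292.5) = 720.6 units

720.6 units


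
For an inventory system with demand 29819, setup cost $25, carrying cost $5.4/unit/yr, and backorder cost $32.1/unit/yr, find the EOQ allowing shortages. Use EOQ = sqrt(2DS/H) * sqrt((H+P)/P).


Formula: EOQ* = sqrt(2DS/H) * sqrt((H+P)/P)
Base EOQ = sqrt(2*29819*25/5.4) = 525.45 units
Correction = sqrt((5.4+32.1)/32.1) = 1.08084
EOQ* = 525.45 * 1.08084 = 567.9 units

567.9 units


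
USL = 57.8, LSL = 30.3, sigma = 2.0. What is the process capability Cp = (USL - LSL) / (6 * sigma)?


Cp = (57.8 - 30.3) / (6 * 2.0)

2.29


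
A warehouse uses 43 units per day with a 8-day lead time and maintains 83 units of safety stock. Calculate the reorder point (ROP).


Formula: ROP = (Daily Demand * Lead Time) + Safety Stock
Demand during lead time = 43 * 8 = 344 units
ROP = 344 + 83 = 427 units

427 units


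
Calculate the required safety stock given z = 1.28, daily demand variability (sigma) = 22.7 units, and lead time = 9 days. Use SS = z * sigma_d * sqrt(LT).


Formula: SS = z * sigma_d * sqrt(LT)
sqrt(LT) = sqrt(9) = 3.0
SS = 1.28 * 22.7 * 3.0
SS = 87.2 units

87.2 units


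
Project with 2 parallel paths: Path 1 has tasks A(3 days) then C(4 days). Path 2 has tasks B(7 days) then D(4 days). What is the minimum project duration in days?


Path 1 = 3 + 4 = 7 days
Path 2 = 7 + 4 = 11 days
Duration = max(7, 11) = 11 days

11 days


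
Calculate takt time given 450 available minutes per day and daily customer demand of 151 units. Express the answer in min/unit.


Formula: Takt Time = Available Production Time / Customer Demand
Takt = 450 min/day / 151 units/day
Takt = 2.98 min/unit

2.98 min/unit


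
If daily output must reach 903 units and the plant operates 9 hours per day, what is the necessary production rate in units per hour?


Formula: Production Rate = Daily Demand / Available Hours
Rate = 903 units/day / 9 hours/day
Rate = 100.3 units/hour

100.3 units/hour


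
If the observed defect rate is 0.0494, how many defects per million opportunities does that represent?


DPMO = defect_rate * 1000000 = 0.0494 * 1000000

49400


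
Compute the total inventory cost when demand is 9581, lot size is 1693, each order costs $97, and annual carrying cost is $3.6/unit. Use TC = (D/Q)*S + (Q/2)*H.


TC = 9581/1693 * 97 + 1693/2 * 3.6

$3596.34


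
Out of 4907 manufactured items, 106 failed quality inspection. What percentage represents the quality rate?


Formula: Quality Rate = Good Pieces / Total Pieces * 100
Good pieces = 4907 - 106 = 4801
QR = 4801 / 4907 * 100 = 97.8%

97.8%


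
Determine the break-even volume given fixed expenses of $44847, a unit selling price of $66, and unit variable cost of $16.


Formula: BEQ = Fixed Costs / (Price - Variable Cost)
Contribution margin = $66 - $16 = $50/unit
BEQ = ceil($44847 / $50/unit) = ceil(896.94) = 897 units

897 units


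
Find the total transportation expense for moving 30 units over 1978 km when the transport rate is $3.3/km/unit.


TC = dist * cost * units = 1978 * 3.3 * 30 = $195822.00

$195822.00


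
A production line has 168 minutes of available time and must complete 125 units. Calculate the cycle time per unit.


Formula: CT = Available Time / Number of Units
CT = 168 min / 125 units
CT = 1.34 min/unit

1.34 min/unit


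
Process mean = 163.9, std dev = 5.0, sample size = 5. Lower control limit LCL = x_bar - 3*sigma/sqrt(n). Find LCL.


LCL = 163.9 - 3 * 5.0 / sqrt(5)

157.19


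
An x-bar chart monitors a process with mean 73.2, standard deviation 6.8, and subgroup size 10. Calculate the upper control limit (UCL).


UCL = 73.2 + 3 * 6.8 / sqrt(10)

79.65


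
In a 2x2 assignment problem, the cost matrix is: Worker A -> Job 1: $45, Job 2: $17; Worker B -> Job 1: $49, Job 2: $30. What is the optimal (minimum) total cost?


Option 1: A->1 + B->2 = $45 + $30 = $75
Option 2: A->2 + B->1 = $17 + $49 = $66
Min cost = min($75, $66) = $66

$66


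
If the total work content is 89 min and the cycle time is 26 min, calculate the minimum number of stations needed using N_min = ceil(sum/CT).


Formula: N_min = ceil(Sum of Task Times / Cycle Time)
N_min = ceil(89 min / 26 min) = ceil(3.4231)
N_min = 4 stations

4


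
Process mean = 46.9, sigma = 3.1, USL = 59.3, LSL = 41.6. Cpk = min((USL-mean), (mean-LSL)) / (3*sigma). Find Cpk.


Cpu = (59.3 - 46.9) / (3 * 3.1) = 1.33
Cpl = (46.9 - 41.6) / (3 * 3.1) = 0.57
Cpk = min(1.33, 0.57) = 0.57

0.57
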